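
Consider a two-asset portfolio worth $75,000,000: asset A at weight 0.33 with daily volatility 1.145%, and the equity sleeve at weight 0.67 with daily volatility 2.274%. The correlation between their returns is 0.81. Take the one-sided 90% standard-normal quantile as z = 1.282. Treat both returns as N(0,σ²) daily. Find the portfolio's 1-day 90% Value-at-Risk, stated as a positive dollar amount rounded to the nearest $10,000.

$1,770,000

σ_p² = 0.33²·1.145² + 0.67²·2.274² + 2·0.81·0.33·0.67·1.145·2.274 = 3.3967 (%²).
σ_p = √3.3967 = 1.843%.
VaR = 1.282 × 1.843% = 2.363%; on $75,000,000 that is $1,772,250.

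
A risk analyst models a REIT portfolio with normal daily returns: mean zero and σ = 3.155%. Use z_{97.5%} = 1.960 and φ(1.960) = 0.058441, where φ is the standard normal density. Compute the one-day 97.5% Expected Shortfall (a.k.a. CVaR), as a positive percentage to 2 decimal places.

7.38%

Tail multiplier: φ(z)/(1−α) = 0.058441 / 0.025 = 2.338.
ES = 3.155% × 2.338 = 7.376%.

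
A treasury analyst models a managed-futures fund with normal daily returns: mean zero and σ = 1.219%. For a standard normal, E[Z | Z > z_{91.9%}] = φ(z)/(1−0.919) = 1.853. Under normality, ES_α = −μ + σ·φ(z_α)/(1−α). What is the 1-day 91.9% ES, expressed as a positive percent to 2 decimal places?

ES = 1.219% × 1.853 = 2.259%.

2.26%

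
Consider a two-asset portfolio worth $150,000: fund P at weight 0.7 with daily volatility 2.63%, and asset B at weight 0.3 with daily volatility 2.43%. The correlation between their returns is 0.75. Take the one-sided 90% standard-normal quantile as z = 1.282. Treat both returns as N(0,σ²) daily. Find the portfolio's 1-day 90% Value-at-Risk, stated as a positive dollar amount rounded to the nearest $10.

σ_p² = 0.7²·2.63² + 0.3²·2.43² + 2·0.75·0.7·0.3·2.63·2.43 = 5.9339 (%²).
σ_p = √5.9339 = 2.436%.
VaR = 1.282 × 2.436% = 3.123%; on $150,000 that is $4,684.

$4,680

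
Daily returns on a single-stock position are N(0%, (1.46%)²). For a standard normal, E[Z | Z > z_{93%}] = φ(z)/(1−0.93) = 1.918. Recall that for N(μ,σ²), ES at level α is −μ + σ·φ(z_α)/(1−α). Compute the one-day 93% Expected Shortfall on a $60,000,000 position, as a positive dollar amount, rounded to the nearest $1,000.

ES = 1.46% × 1.918 = 2.800%.
On $60,000,000: 0.02800 × $60,000,000 = $1,680,000.

$1,680,000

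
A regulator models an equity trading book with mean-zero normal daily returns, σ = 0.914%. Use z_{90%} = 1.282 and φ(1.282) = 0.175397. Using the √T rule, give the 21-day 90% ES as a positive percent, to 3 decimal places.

σ_{21d} = 0.914% × √21 = 4.188%.
ES multiplier = φ(z)/(1−α) = 0.175397/0.1 = 1.754.
ES = 4.188% × 1.754 = 7.346%.

7.346%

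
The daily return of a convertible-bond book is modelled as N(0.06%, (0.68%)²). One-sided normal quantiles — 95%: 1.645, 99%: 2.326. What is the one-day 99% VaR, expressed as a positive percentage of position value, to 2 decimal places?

VaR = −μ + z·σ = −(0.06%) + 2.326 × 0.68% = 1.522%.

1.52%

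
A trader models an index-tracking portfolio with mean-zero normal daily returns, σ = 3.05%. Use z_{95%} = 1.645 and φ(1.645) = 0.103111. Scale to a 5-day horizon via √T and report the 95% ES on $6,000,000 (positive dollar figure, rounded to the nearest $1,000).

$844,000

σ_{5d} = 3.05% × √5 = 6.820%.
ES multiplier = φ(z)/(1−α) = 0.103111/0.05 = 2.062.
ES = 6.820% × 2.062 = 14.063%; on $6,000,000: $843,780.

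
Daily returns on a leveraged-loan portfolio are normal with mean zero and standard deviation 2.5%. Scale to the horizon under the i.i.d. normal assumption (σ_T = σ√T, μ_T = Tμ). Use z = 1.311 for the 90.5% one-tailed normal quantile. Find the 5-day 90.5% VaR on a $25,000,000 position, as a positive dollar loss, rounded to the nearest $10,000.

σ_{5d} = 2.5% × √5 = 5.590%.
VaR = 1.311 × 5.590% = 7.328%.
On $25,000,000: 0.07328 × $25,000,000 = $1,832,000.

$1,830,000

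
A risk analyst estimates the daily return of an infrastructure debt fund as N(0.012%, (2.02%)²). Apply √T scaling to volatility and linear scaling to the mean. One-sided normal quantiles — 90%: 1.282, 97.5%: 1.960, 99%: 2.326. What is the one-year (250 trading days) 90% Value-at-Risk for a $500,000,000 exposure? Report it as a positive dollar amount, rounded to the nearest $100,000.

σ_{250d} = 2.02% × √250 = 31.939%; μ_{250d} = 250 × 0.012% = 3.000%.
VaR = −(3.000%) + 1.282 × 31.939% = 37.946%.
On $500,000,000: 0.37946 × $500,000,000 = $189,730,000.

$189,700,000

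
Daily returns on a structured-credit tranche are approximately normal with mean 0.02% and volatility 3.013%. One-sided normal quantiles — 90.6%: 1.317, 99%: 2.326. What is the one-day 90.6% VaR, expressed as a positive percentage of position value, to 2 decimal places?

VaR = −μ + z·σ = −(0.02%) + 1.317 × 3.013% = 3.948%.

3.95%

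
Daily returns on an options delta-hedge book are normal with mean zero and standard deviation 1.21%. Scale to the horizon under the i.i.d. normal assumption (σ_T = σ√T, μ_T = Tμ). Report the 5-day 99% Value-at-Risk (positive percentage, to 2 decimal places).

At 99%, z = 2.326.
σ_{5d} = 1.21% × √5 = 2.706%.
VaR = 2.326 × 2.706% = 6.294%.

6.29%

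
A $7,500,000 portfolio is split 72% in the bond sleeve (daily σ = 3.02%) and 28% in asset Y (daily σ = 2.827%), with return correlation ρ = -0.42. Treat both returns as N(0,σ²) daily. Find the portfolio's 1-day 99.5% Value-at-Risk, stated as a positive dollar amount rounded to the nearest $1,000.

$382,000

σ_p² = 0.72²·3.02² + 0.28²·2.827² + 2·-0.42·0.72·0.28·3.02·2.827 = 3.9088 (%²).
σ_p = √3.9088 = 1.977%.
At 99.5%, z = 2.576.
VaR = 2.576 × 1.977% = 5.093%; on $7,500,000 that is $381,975.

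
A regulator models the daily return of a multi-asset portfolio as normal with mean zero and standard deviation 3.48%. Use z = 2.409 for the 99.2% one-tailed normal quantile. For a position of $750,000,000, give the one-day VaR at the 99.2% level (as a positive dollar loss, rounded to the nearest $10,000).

VaR = z·σ = 2.409 × 3.48% = 8.383%.
On $750,000,000: 0.08383 × $750,000,000 = $62,872,500.

$62,870,000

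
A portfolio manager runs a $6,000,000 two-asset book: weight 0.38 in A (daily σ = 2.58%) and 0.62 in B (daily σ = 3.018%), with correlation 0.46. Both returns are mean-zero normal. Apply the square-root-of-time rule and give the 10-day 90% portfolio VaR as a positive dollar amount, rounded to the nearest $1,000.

$603,000

σ_p = √(0.38²·2.58² + 0.62²·3.018² + 2·0.46·0.38·0.62·2.58·3.018) = 2.480%.
σ_{10d} = 2.480% × √10 = 7.842%.
z(90%) = 1.282.
VaR = 1.282 × 7.842% = 10.053%; on $6,000,000 that is $603,180.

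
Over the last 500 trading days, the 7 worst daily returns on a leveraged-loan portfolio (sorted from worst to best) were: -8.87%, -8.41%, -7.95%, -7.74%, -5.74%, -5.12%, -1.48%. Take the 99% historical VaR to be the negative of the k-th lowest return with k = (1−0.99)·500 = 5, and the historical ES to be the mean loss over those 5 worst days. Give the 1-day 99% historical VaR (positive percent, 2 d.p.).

k = 5; the 5th lowest return is -5.74%, so VaR = 5.74%.

5.74%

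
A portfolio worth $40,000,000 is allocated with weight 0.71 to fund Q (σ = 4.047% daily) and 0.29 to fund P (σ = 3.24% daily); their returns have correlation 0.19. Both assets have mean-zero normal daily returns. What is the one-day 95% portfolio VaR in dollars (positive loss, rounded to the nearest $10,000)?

σ_p² = 0.71²·4.047² + 0.29²·3.24² + 2·0.19·0.71·0.29·4.047·3.24 = 10.1650 (%²).
σ_p = √10.1650 = 3.188%.
At 95%, z = 1.645.
VaR = 1.645 × 3.188% = 5.244%; on $40,000,000 that is $2,097,600.

$2,100,000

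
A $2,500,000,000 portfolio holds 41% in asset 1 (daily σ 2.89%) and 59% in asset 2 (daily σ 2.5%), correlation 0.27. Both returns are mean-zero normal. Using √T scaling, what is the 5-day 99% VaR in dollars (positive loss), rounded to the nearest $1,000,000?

σ_p = √(0.41²·2.89² + 0.59²·2.5² + 2·0.27·0.41·0.59·2.89·2.5) = 2.127%.
σ_{5d} = 2.127% × √5 = 4.756%.
z(99%) = 2.326.
VaR = 2.326 × 4.756% = 11.062%; on $2,500,000,000 that is $276,550,000.

$277,000,000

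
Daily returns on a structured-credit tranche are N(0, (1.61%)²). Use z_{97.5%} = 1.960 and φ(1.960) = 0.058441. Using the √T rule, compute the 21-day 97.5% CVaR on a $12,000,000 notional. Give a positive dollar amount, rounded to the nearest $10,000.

σ_{21d} = 1.61% × √21 = 7.378%.
ES multiplier = φ(z)/(1−α) = 0.058441/0.025 = 2.338.
ES = 7.378% × 2.338 = 17.250%; on $12,000,000: $2,070,000.

$2,070,000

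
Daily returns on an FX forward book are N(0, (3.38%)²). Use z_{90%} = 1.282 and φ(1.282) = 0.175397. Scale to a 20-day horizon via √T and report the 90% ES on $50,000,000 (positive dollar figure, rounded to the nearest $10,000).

$13,260,000

σ_{20d} = 3.38% × √20 = 15.116%.
ES multiplier = φ(z)/(1−α) = 0.175397/0.1 = 1.754.
ES = 15.116% × 1.754 = 26.513%; on $50,000,000: $13,256,500.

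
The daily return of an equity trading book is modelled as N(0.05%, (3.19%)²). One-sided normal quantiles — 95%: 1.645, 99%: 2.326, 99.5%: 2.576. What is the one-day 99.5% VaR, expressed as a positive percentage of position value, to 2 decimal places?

VaR = −μ + z·σ = −(0.05%) + 2.576 × 3.19% = 8.167%.

8.17%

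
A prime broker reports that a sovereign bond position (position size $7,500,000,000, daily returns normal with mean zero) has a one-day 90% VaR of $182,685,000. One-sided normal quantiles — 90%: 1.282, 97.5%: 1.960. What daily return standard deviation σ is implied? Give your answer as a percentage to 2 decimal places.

1.90%

VaR as a fraction: $182,685,000 / $7,500,000,000 = 2.436%.
σ = VaR / z = 2.436% / 1.282 = 1.900%.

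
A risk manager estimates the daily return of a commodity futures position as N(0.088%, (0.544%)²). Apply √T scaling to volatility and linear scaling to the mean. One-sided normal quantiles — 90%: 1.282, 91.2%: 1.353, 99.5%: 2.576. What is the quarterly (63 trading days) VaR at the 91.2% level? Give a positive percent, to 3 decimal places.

0.298%

σ_{63d} = 0.544% × √63 = 4.318%; μ_{63d} = 63 × 0.088% = 5.544%.
VaR = −(5.544%) + 1.353 × 4.318% = 0.298%.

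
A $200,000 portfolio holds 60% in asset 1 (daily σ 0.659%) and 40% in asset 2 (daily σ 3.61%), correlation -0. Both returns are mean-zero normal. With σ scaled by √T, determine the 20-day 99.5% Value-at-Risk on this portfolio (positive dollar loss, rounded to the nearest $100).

σ_p = √(0.6²·0.659² + 0.4²·3.61² + 2·-0·0.6·0.4·0.659·3.61) = 1.497%.
σ_{20d} = 1.497% × √20 = 6.695%.
z(99.5%) = 2.576.
VaR = 2.576 × 6.695% = 17.246%; on $200,000 that is $34,492.

$34,500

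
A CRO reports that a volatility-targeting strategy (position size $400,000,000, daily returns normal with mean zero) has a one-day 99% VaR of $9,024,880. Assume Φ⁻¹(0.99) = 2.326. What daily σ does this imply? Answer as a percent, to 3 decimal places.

0.970%

VaR as a fraction: $9,024,880 / $400,000,000 = 2.256%.
σ = VaR / z = 2.256% / 2.326 = 0.970%.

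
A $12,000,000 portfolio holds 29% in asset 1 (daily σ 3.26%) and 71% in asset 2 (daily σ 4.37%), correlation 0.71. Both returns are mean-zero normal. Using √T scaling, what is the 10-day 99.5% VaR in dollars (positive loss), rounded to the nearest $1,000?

σ_p = √(0.29²·3.26² + 0.71²·4.37² + 2·0.71·0.29·0.71·3.26·4.37) = 3.832%.
σ_{10d} = 3.832% × √10 = 12.118%.
z(99.5%) = 2.576.
VaR = 2.576 × 12.118% = 31.216%; on $12,000,000 that is $3,745,920.

$3,746,000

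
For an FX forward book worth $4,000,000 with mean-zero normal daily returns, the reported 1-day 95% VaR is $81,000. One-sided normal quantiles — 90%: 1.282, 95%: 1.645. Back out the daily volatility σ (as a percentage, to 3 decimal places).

VaR as a fraction: $81,000 / $4,000,000 = 2.025%.
σ = VaR / z = 2.025% / 1.645 = 1.231%.

1.231%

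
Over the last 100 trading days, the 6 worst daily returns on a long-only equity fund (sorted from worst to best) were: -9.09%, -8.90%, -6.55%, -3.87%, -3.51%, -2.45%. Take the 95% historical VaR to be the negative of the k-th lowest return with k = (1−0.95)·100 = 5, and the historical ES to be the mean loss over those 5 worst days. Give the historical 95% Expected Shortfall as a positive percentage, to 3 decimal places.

The 5 worst returns sum to -31.92%.
ES = −(-31.92%) / 5 = 6.384%.

6.384%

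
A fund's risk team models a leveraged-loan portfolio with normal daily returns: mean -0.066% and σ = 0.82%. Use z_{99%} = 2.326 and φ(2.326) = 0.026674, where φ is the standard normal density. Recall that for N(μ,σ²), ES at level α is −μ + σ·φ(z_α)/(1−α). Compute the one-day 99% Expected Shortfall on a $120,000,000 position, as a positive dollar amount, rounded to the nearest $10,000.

$2,700,000

Tail multiplier: φ(z)/(1−α) = 0.026674 / 0.01 = 2.667.
ES = −(-0.066%) + 0.82% × 2.667 = 2.253%.
On $120,000,000: 0.02253 × $120,000,000 = $2,703,600.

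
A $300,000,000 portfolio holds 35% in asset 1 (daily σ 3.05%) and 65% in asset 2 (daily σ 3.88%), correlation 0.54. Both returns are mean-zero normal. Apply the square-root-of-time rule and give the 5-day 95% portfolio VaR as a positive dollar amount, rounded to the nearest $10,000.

$35,600,000

σ_p = √(0.35²·3.05² + 0.65²·3.88² + 2·0.54·0.35·0.65·3.05·3.88) = 3.226%.
σ_{5d} = 3.226% × √5 = 7.214%.
z(95%) = 1.645.
VaR = 1.645 × 7.214% = 11.867%; on $300,000,000 that is $35,601,000.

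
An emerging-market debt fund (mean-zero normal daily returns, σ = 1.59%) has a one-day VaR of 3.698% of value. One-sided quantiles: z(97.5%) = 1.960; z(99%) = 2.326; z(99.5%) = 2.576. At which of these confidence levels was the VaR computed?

99%

Implied z = VaR/σ = 3.698 / 1.59 = 2.326.
This matches z(99%) = 2.326.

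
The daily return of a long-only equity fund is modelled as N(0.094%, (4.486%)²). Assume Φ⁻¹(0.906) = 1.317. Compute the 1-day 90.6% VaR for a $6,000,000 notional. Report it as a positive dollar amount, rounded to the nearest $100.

VaR = −μ + z·σ = −(0.094%) + 1.317 × 4.486% = 5.814%.
On $6,000,000: 0.05814 × $6,000,000 = $348,840.

$348,800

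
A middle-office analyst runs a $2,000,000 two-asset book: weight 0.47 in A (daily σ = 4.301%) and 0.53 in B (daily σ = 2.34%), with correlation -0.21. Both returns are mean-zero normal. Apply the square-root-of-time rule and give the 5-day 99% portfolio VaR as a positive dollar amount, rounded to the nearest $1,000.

σ_p = √(0.47²·4.301² + 0.53²·2.34² + 2·-0.21·0.47·0.53·4.301·2.34) = 2.138%.
σ_{5d} = 2.138% × √5 = 4.781%.
z(99%) = 2.326.
VaR = 2.326 × 4.781% = 11.121%; on $2,000,000 that is $222,420.

$222,000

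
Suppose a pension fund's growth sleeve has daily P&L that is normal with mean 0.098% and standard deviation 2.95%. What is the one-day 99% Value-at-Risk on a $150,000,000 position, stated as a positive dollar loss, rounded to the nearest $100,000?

$10,100,000

At 99% one-sided, z = 2.326.
VaR = −μ + z·σ = −(0.098%) + 2.326 × 2.95% = 6.764%.
On $150,000,000: 0.06764 × $150,000,000 = $10,146,000.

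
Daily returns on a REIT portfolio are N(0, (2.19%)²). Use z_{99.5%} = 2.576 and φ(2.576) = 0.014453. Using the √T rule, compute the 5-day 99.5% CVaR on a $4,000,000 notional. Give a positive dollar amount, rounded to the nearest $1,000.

$566,000

σ_{5d} = 2.19% × √5 = 4.897%.
ES multiplier = φ(z)/(1−α) = 0.014453/0.005 = 2.891.
ES = 4.897% × 2.891 = 14.157%; on $4,000,000: $566,280.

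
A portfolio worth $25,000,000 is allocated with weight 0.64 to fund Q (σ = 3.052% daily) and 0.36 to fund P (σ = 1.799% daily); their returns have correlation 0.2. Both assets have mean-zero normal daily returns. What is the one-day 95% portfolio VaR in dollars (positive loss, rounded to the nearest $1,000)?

σ_p² = 0.64²·3.052² + 0.36²·1.799² + 2·0.2·0.64·0.36·3.052·1.799 = 4.7407 (%²).
σ_p = √4.7407 = 2.177%.
At 95%, z = 1.645.
VaR = 1.645 × 2.177% = 3.581%; on $25,000,000 that is $895,250.

$895,000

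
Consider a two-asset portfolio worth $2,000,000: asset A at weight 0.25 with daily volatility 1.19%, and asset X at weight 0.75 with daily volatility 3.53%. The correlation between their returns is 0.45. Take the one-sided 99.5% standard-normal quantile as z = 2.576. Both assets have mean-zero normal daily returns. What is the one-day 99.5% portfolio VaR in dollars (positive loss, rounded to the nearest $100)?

σ_p² = 0.25²·1.19² + 0.75²·3.53² + 2·0.45·0.25·0.75·1.19·3.53 = 7.8066 (%²).
σ_p = √7.8066 = 2.794%.
VaR = 2.576 × 2.794% = 7.197%; on $2,000,000 that is $143,940.

$143,900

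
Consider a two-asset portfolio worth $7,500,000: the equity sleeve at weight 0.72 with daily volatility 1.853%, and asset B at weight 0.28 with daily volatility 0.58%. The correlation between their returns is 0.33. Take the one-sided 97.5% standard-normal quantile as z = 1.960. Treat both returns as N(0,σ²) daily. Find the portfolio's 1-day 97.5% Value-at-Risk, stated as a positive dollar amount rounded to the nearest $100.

σ_p² = 0.72²·1.853² + 0.28²·0.58² + 2·0.33·0.72·0.28·1.853·0.58 = 1.9494 (%²).
σ_p = √1.9494 = 1.396%.
VaR = 1.960 × 1.396% = 2.736%; on $7,500,000 that is $205,200.

$205,200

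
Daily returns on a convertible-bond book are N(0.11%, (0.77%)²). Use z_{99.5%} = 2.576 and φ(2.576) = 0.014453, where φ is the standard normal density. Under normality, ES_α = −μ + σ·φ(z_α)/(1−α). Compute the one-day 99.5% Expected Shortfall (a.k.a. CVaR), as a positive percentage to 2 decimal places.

Tail multiplier: φ(z)/(1−α) = 0.014453 / 0.005 = 2.891.
ES = −(0.11%) + 0.77% × 2.891 = 2.116%.

2.12%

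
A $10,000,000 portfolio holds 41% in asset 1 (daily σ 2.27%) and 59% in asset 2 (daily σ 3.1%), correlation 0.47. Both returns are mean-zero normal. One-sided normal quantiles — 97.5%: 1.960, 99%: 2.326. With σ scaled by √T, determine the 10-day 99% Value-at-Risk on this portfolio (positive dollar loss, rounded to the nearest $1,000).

σ_p = √(0.41²·2.27² + 0.59²·3.1² + 2·0.47·0.41·0.59·2.27·3.1) = 2.411%.
σ_{10d} = 2.411% × √10 = 7.624%.
VaR = 2.326 × 7.624% = 17.733%; on $10,000,000 that is $1,773,300.

$1,773,000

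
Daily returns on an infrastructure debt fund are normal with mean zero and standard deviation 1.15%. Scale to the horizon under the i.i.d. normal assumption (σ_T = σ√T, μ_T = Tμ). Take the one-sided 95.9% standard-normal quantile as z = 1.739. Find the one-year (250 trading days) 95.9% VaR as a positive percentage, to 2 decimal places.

σ_{250d} = 1.15% × √250 = 18.183%.
VaR = 1.739 × 18.183% = 31.620%.

31.62%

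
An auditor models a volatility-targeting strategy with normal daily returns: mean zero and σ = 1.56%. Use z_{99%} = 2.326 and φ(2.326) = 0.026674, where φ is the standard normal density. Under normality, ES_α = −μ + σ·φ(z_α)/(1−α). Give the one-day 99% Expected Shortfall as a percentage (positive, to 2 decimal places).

4.16%

Tail multiplier: φ(z)/(1−α) = 0.026674 / 0.01 = 2.667.
ES = 1.56% × 2.667 = 4.161%.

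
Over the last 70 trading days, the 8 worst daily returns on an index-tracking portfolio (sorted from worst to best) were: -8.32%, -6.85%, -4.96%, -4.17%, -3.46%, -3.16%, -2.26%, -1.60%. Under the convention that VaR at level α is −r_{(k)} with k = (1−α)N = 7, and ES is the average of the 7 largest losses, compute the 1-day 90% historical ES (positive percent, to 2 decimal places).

The 7 worst returns sum to -33.18%.
ES = −(-33.18%) / 7 = 4.74%.

4.74%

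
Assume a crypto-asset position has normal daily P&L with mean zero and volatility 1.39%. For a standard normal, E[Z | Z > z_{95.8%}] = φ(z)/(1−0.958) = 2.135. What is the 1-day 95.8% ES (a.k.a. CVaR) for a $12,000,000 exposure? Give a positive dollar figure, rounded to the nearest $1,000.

$356,000

ES = 1.39% × 2.135 = 2.968%.
On $12,000,000: 0.02968 × $12,000,000 = $356,160.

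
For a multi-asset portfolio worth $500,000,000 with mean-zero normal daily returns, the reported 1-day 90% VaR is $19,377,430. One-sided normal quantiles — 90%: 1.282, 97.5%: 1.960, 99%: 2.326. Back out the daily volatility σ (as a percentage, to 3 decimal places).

3.023%

VaR as a fraction: $19,377,430 / $500,000,000 = 3.875%.
σ = VaR / z = 3.875% / 1.282 = 3.023%.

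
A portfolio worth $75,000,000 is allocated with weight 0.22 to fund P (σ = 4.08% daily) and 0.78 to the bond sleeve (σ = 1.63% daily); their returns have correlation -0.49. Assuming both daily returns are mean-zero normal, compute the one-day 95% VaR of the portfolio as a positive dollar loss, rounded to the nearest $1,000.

$1,409,000

σ_p² = 0.22²·4.08² + 0.78²·1.63² + 2·-0.49·0.22·0.78·4.08·1.63 = 1.3038 (%²).
σ_p = √1.3038 = 1.142%.
At 95%, z = 1.645.
VaR = 1.645 × 1.142% = 1.879%; on $75,000,000 that is $1,409,250.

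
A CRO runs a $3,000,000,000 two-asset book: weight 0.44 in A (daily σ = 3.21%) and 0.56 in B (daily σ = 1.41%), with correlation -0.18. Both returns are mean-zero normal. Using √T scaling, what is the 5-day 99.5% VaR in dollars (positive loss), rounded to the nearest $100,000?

σ_p = √(0.44²·3.21² + 0.56²·1.41² + 2·-0.18·0.44·0.56·3.21·1.41) = 1.489%.
σ_{5d} = 1.489% × √5 = 3.330%.
z(99.5%) = 2.576.
VaR = 2.576 × 3.330% = 8.578%; on $3,000,000,000 that is $257,340,000.

$257,300,000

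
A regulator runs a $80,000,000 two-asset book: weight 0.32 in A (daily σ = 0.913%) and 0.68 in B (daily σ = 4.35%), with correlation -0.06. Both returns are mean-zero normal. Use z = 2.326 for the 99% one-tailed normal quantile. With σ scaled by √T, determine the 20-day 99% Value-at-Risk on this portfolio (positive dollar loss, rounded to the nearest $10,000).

$24,590,000

σ_p = √(0.32²·0.913² + 0.68²·4.35² + 2·-0.06·0.32·0.68·0.913·4.35) = 2.955%.
σ_{20d} = 2.955% × √20 = 13.215%.
VaR = 2.326 × 13.215% = 30.738%; on $80,000,000 that is $24,590,400.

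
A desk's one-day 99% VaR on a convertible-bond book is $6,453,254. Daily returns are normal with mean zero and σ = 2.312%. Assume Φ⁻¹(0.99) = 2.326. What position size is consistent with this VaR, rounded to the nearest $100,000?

VaR as a fraction of value: z·σ = 2.326 × 2.312% = 5.37771%.
Position = $6,453,254 / 0.0537771 = $119,999,993.

$120,000,000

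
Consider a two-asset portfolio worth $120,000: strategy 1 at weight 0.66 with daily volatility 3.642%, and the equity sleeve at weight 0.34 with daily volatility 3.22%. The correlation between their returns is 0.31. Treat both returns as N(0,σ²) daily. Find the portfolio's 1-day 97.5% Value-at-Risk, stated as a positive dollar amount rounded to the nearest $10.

σ_p² = 0.66²·3.642² + 0.34²·3.22² + 2·0.31·0.66·0.34·3.642·3.22 = 8.6080 (%²).
σ_p = √8.6080 = 2.934%.
At 97.5%, z = 1.960.
VaR = 1.960 × 2.934% = 5.751%; on $120,000 that is $6,901.

$6,900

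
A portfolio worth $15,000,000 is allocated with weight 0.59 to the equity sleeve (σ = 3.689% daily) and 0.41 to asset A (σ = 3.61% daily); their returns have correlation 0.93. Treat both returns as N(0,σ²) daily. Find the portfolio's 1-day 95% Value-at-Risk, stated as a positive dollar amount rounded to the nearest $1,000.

$887,000

σ_p² = 0.59²·3.689² + 0.41²·3.61² + 2·0.93·0.59·0.41·3.689·3.61 = 12.9198 (%²).
σ_p = √12.9198 = 3.594%.
At 95%, z = 1.645.
VaR = 1.645 × 3.594% = 5.912%; on $15,000,000 that is $886,800.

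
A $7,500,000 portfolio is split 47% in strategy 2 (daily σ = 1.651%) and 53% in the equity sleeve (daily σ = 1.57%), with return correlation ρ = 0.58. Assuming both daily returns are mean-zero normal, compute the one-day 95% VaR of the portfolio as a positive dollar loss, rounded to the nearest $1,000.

$176,000

σ_p² = 0.47²·1.651² + 0.53²·1.57² + 2·0.58·0.47·0.53·1.651·1.57 = 2.0435 (%²).
σ_p = √2.0435 = 1.430%.
At 95%, z = 1.645.
VaR = 1.645 × 1.430% = 2.352%; on $7,500,000 that is $176,400.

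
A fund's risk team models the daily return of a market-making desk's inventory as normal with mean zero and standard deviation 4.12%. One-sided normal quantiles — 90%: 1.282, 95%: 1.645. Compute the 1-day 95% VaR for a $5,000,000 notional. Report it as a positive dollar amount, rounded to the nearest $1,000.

$339,000

VaR = z·σ = 1.645 × 4.12% = 6.777%.
On $5,000,000: 0.06777 × $5,000,000 = $338,850.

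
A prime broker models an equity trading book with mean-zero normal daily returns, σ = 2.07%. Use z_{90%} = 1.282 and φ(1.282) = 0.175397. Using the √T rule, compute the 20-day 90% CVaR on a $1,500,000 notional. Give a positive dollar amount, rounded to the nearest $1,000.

$244,000

σ_{20d} = 2.07% × √20 = 9.257%.
ES multiplier = φ(z)/(1−α) = 0.175397/0.1 = 1.754.
ES = 9.257% × 1.754 = 16.237%; on $1,500,000: $243,555.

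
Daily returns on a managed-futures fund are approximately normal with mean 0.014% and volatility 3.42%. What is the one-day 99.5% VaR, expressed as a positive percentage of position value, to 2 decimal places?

8.80%

At 99.5% one-sided, z = 2.576.
VaR = −μ + z·σ = −(0.014%) + 2.576 × 3.42% = 8.796%.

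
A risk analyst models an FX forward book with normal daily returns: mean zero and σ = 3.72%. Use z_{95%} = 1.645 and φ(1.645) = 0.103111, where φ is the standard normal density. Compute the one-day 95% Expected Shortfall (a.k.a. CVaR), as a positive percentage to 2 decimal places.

Tail multiplier: φ(z)/(1−α) = 0.103111 / 0.05 = 2.062.
ES = 3.72% × 2.062 = 7.671%.

7.67%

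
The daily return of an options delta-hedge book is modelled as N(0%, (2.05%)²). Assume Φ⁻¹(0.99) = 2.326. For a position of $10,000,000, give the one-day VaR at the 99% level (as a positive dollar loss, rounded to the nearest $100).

$476,800

VaR = z·σ = 2.326 × 2.05% = 4.768%.
On $10,000,000: 0.04768 × $10,000,000 = $476,800.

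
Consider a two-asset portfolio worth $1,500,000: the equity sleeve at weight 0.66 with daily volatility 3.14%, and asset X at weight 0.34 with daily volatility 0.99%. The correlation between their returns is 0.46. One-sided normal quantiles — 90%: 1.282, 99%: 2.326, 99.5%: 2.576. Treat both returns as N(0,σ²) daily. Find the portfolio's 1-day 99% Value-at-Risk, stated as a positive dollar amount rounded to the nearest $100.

σ_p² = 0.66²·3.14² + 0.34²·0.99² + 2·0.46·0.66·0.34·3.14·0.99 = 5.0499 (%²).
σ_p = √5.0499 = 2.247%.
VaR = 2.326 × 2.247% = 5.227%; on $1,500,000 that is $78,405.

$78,400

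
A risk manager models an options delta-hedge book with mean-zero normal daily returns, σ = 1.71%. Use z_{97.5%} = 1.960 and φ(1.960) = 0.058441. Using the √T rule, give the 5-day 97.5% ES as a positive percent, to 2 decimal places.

σ_{5d} = 1.71% × √5 = 3.824%.
ES multiplier = φ(z)/(1−α) = 0.058441/0.025 = 2.338.
ES = 3.824% × 2.338 = 8.941%.

8.94%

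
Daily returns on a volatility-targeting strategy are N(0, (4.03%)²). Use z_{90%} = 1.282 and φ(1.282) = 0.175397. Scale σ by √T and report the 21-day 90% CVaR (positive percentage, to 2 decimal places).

32.39%

σ_{21d} = 4.03% × √21 = 18.468%.
ES multiplier = φ(z)/(1−α) = 0.175397/0.1 = 1.754.
ES = 18.468% × 1.754 = 32.393%.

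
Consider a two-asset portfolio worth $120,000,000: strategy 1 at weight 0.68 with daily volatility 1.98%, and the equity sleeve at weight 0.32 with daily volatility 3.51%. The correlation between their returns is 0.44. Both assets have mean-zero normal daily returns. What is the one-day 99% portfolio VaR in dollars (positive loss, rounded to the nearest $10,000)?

σ_p² = 0.68²·1.98² + 0.32²·3.51² + 2·0.44·0.68·0.32·1.98·3.51 = 4.4052 (%²).
σ_p = √4.4052 = 2.099%.
At 99%, z = 2.326.
VaR = 2.326 × 2.099% = 4.882%; on $120,000,000 that is $5,858,400.

$5,860,000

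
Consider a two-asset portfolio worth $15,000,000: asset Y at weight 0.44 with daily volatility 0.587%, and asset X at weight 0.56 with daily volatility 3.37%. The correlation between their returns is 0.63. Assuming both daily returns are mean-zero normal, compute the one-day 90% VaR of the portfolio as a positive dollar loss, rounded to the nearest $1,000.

σ_p² = 0.44²·0.587² + 0.56²·3.37² + 2·0.63·0.44·0.56·0.587·3.37 = 4.2424 (%²).
σ_p = √4.2424 = 2.060%.
At 90%, z = 1.282.
VaR = 1.282 × 2.060% = 2.641%; on $15,000,000 that is $396,150.

$396,000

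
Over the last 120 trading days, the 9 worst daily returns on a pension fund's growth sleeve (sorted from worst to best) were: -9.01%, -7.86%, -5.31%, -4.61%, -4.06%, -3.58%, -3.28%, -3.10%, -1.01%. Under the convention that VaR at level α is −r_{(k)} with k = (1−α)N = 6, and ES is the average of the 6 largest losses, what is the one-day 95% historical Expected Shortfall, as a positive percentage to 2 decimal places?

The 6 worst returns sum to -34.43%.
ES = −(-34.43%) / 6 = 5.7383…% ≈ 5.74%.

5.74%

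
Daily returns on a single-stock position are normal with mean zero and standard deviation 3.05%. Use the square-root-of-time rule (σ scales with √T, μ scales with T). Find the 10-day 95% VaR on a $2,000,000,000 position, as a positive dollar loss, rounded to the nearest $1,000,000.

$317,000,000

At 95%, z = 1.645.
σ_{10d} = 3.05% × √10 = 9.645%.
VaR = 1.645 × 9.645% = 15.866%.
On $2,000,000,000: 0.15866 × $2,000,000,000 = $317,320,000.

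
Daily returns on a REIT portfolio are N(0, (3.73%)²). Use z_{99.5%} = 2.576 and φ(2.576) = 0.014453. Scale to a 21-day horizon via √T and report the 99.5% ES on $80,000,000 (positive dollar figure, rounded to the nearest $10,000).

$39,530,000

σ_{21d} = 3.73% × √21 = 17.093%.
ES multiplier = φ(z)/(1−α) = 0.014453/0.005 = 2.891.
ES = 17.093% × 2.891 = 49.416%; on $80,000,000: $39,532,800.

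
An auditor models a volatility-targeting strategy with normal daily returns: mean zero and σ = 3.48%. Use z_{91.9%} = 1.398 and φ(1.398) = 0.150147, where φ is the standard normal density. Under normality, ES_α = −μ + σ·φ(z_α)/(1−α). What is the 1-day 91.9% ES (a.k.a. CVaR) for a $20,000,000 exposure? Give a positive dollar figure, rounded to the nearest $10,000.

$1,290,000

Tail multiplier: φ(z)/(1−α) = 0.150147 / 0.081 = 1.854.
ES = 3.48% × 1.854 = 6.452%.
On $20,000,000: 0.06452 × $20,000,000 = $1,290,400.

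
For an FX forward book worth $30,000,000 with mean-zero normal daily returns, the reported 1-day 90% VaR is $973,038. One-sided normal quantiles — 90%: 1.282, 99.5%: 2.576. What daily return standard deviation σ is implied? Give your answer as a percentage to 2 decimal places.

VaR as a fraction: $973,038 / $30,000,000 = 3.243%.
σ = VaR / z = 3.243% / 1.282 = 2.530%.

2.53%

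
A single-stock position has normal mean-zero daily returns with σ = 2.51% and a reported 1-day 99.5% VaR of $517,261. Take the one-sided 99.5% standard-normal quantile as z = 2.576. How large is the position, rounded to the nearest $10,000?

VaR as a fraction of value: z·σ = 2.576 × 2.51% = 6.46576%.
Position = $517,261 / 0.0646576 = $8,000,003.

$8,000,000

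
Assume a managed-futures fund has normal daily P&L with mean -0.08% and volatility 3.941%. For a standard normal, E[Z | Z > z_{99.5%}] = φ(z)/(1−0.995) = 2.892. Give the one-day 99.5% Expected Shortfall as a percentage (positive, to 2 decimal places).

11.48%

ES = −(-0.08%) + 3.941% × 2.892 = 11.477%.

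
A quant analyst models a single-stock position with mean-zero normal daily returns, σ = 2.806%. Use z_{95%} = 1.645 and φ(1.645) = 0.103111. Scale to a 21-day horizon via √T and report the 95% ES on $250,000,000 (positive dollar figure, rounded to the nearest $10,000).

$66,290,000

σ_{21d} = 2.806% × √21 = 12.859%.
ES multiplier = φ(z)/(1−α) = 0.103111/0.05 = 2.062.
ES = 12.859% × 2.062 = 26.515%; on $250,000,000: $66,287,500.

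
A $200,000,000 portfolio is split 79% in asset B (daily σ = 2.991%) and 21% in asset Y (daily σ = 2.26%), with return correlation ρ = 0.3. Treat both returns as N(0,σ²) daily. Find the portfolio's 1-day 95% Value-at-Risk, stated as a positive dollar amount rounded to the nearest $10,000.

$8,380,000

σ_p² = 0.79²·2.991² + 0.21²·2.26² + 2·0.3·0.79·0.21·2.991·2.26 = 6.4814 (%²).
σ_p = √6.4814 = 2.546%.
At 95%, z = 1.645.
VaR = 1.645 × 2.546% = 4.188%; on $200,000,000 that is $8,376,000.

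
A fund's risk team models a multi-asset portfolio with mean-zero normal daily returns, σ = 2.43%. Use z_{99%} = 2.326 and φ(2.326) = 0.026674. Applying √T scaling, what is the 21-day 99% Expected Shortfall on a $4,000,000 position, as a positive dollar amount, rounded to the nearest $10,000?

σ_{21d} = 2.43% × √21 = 11.136%.
ES multiplier = φ(z)/(1−α) = 0.026674/0.01 = 2.667.
ES = 11.136% × 2.667 = 29.700%; on $4,000,000: $1,188,000.

$1,190,000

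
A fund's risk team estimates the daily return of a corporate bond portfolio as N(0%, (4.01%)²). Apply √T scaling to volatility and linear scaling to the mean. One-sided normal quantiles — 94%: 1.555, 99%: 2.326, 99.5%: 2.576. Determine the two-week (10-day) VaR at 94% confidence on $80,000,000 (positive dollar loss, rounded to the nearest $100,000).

$15,800,000

σ_{10d} = 4.01% × √10 = 12.681%.
VaR = 1.555 × 12.681% = 19.719%.
On $80,000,000: 0.19719 × $80,000,000 = $15,775,200.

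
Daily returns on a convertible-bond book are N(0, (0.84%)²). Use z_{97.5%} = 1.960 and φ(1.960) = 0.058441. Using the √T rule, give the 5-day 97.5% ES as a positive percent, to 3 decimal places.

σ_{5d} = 0.84% × √5 = 1.878%.
ES multiplier = φ(z)/(1−α) = 0.058441/0.025 = 2.338.
ES = 1.878% × 2.338 = 4.391%.

4.391%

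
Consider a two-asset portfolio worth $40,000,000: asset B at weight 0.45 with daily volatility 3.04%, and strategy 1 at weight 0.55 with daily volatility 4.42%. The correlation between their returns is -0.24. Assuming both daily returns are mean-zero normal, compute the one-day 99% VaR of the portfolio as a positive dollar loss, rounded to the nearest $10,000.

σ_p² = 0.45²·3.04² + 0.55²·4.42² + 2·-0.24·0.45·0.55·3.04·4.42 = 6.1849 (%²).
σ_p = √6.1849 = 2.487%.
At 99%, z = 2.326.
VaR = 2.326 × 2.487% = 5.785%; on $40,000,000 that is $2,314,000.

$2,310,000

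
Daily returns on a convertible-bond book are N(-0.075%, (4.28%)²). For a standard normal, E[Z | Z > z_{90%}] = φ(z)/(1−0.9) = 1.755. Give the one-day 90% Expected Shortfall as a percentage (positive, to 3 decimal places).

7.586%

ES = −(-0.075%) + 4.28% × 1.755 = 7.586%.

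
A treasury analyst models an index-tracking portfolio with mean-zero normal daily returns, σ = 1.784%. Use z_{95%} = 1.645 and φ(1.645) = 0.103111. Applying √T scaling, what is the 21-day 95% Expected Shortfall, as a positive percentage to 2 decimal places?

σ_{21d} = 1.784% × √21 = 8.175%.
ES multiplier = φ(z)/(1−α) = 0.103111/0.05 = 2.062.
ES = 8.175% × 2.062 = 16.857%.

16.86%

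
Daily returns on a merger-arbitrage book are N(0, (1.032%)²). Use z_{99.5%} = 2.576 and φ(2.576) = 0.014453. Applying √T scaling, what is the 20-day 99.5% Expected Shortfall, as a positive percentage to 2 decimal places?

13.34%

σ_{20d} = 1.032% × √20 = 4.615%.
ES multiplier = φ(z)/(1−α) = 0.014453/0.005 = 2.891.
ES = 4.615% × 2.891 = 13.342%.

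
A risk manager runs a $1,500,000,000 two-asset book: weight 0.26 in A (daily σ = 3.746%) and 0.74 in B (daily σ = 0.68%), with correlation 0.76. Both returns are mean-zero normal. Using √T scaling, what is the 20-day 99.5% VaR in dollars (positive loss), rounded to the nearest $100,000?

σ_p = √(0.26²·3.746² + 0.74²·0.68² + 2·0.76·0.26·0.74·3.746·0.68) = 1.395%.
σ_{20d} = 1.395% × √20 = 6.239%.
z(99.5%) = 2.576.
VaR = 2.576 × 6.239% = 16.072%; on $1,500,000,000 that is $241,080,000.

$241,100,000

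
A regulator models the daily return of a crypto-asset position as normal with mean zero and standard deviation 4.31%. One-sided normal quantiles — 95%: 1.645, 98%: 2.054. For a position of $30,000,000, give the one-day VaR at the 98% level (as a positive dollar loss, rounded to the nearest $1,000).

VaR = z·σ = 2.054 × 4.31% = 8.853%.
On $30,000,000: 0.08853 × $30,000,000 = $2,655,900.

$2,656,000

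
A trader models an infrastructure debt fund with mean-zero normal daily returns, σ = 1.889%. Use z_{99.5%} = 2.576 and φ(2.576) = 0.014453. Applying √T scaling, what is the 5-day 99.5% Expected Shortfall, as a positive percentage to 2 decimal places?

12.21%

σ_{5d} = 1.889% × √5 = 4.224%.
ES multiplier = φ(z)/(1−α) = 0.014453/0.005 = 2.891.
ES = 4.224% × 2.891 = 12.212%.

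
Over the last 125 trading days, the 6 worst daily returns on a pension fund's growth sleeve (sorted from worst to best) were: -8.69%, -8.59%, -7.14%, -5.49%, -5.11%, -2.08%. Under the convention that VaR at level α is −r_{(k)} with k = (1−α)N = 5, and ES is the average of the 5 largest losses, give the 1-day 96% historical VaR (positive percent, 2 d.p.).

k = 5; the 5th lowest return is -5.11%, so VaR = 5.11%.

5.11%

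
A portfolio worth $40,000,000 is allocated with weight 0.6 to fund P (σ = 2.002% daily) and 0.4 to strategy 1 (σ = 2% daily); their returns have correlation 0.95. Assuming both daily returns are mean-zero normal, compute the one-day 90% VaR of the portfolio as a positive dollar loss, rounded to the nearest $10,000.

σ_p² = 0.6²·2.002² + 0.4²·2² + 2·0.95·0.6·0.4·2.002·2 = 3.9087 (%²).
σ_p = √3.9087 = 1.977%.
At 90%, z = 1.282.
VaR = 1.282 × 1.977% = 2.535%; on $40,000,000 that is $1,014,000.

$1,010,000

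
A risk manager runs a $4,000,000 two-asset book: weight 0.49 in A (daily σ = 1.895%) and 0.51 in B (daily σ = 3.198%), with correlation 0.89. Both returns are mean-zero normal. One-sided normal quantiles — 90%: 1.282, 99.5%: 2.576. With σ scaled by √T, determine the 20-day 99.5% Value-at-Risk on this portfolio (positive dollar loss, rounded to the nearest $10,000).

σ_p = √(0.49²·1.895² + 0.51²·3.198² + 2·0.89·0.49·0.51·1.895·3.198) = 2.494%.
σ_{20d} = 2.494% × √20 = 11.154%.
VaR = 2.576 × 11.154% = 28.733%; on $4,000,000 that is $1,149,320.

$1,150,000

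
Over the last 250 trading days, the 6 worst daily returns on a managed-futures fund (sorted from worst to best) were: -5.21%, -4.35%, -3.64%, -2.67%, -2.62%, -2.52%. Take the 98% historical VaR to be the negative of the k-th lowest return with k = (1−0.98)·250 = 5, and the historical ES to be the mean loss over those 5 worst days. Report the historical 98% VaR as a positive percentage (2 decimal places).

k = 5; the 5th lowest return is -2.62%, so VaR = 2.62%.

2.62%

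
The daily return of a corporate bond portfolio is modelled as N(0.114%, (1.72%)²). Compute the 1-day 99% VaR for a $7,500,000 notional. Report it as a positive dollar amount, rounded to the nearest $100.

$291,500

At 99% one-sided, z = 2.326.
VaR = −μ + z·σ = −(0.114%) + 2.326 × 1.72% = 3.887%.
On $7,500,000: 0.03887 × $7,500,000 = $291,525.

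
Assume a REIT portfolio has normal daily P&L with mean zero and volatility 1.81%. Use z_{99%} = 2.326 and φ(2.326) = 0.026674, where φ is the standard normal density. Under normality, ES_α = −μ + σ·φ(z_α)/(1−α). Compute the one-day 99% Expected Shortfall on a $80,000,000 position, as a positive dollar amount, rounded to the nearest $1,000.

Tail multiplier: φ(z)/(1−α) = 0.026674 / 0.01 = 2.667.
ES = 1.81% × 2.667 = 4.827%.
On $80,000,000: 0.04827 × $80,000,000 = $3,861,600.

$3,862,000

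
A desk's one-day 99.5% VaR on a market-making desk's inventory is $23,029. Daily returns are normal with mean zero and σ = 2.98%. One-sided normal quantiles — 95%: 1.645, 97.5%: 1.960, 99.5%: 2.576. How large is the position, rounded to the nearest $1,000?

$300,000

VaR as a fraction of value: z·σ = 2.576 × 2.98% = 7.67648%.
Position = $23,029 / 0.0767648 = $299,994.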